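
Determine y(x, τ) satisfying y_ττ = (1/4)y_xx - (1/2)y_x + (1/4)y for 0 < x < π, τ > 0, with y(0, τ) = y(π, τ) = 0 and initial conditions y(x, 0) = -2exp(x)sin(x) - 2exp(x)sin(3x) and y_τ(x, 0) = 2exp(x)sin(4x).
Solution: Substitute y = exp(x)u.
Then y_x = exp(x)(u_x + u), y_xx = exp(x)(u_xx + 2u_x + u), y_ττ = exp(x)u_ττ; substituting and dividing by exp(x), the lower-order terms cancel: u_ττ = (1/4)u_xx (standard wave equation).
Data for u: u(x,0) = exp(-x)y(x,0) = -2sin(x) - 2sin(3x); u_τ(x,0) = exp(-x)y_τ(x,0) = 2sin(4x). The boundary conditions carry over: u(0,τ) = u(π,τ) = 0.
Separating variables: u = Σ [A_n cos(ω_n τ) + B_n sin(ω_n τ)] sin(nx), ω_n = n/2. From ICs (B_n = velocity coefficient / ω_n): A_1=-2, A_3=-2, B_4=1.
So u(x,τ) = -2sin(x)cos(τ/2) - 2sin(3x)cos(3τ/2) + sin(4x)sin(2τ), and y(x,τ) = exp(x)u(x,τ).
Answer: y(x, τ) = -2exp(x)sin(x)cos(τ/2) - 2exp(x)sin(3x)cos(3τ/2) + exp(x)sin(4x)sin(2τ)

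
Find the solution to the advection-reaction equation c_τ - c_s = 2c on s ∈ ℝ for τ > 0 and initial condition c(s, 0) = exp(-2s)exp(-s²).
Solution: Substitute c = exp(-2s)u, i.e. u = exp(2s)c.
By the product rule, c_s = exp(-2s)(u_s - 2u), c_τ = exp(-2s)u_τ.
Substituting into the PDE and dividing by exp(-2s): u_τ - (u_s - 2u) = 2u.
The lower-order terms cancel, leaving the standard advection equation u_τ - u_s = 0.
Initial data for u: u(s,0) = exp(2s)c(s,0) = exp(-s²).
Solve for u:
  By method of characteristics (waves move left with speed 1):
  Along characteristics s + τ = const, u is constant, so u(s,τ) = f(s + τ) with f = u(·, 0).
Hence u(s,τ) = exp(-(s + τ)²).
Transform back: c(s,τ) = exp(-2s)u(s,τ).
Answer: c(s, τ) = exp(-2s)exp(-(s + τ)²)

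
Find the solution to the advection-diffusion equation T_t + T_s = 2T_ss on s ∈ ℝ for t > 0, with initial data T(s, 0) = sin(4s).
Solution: Moving frame: η = s - t, σ = t, T = u(η,σ), so T_t = u_σ - u_η and T_ss = u_ηη.
Hence T_t + T_s = u_σ and the PDE becomes the heat equation u_σ = 2u_ηη on η ∈ ℝ.
Initial data: u(η,0) = T(η,0) = sin(4η). Each mode sin(nη) decays as exp(-2n²σ) on ℝ, so u(η,σ) = Σ c_n exp(-2n²σ) sin(nη) with c_4=1: u(η,σ) = exp(-32σ)sin(4η).
Substituting back: T(s,t) = u(s - t, t).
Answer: T(s, t) = exp(-32t)sin(4s - 4t)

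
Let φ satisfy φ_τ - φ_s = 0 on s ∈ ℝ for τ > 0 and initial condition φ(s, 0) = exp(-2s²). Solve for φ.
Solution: By method of characteristics (waves move left with speed 1):
Along characteristics s + τ = const, φ is constant, so φ(s,τ) = f(s + τ) with f = φ(·, 0).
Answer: φ(s, τ) = exp(-2(s + τ)²)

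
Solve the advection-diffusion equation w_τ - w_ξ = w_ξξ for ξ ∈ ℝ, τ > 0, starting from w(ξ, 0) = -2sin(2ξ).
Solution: Change to a moving frame: let η = ξ + τ, σ = τ and write w(ξ,τ) = u(η,σ).
By the chain rule w_τ = u_σ + u_η, w_ξ = u_η, w_ξξ = u_ηη.
Then w_τ - w_ξ = u_σ: the advection term cancels and the PDE becomes the heat equation u_σ = u_ηη on η ∈ ℝ.
Initial data: u(η,0) = w(η,0) = -2sin(2η).
On η ∈ ℝ each mode satisfies (sin(nη))″ = -n² sin(nη), so exp(-n²σ) sin(nη) solves the heat equation; by superposition u(η,σ) = Σ c_n exp(-n²σ) sin(nη).
Reading off the coefficients: c_2=-2, so u(η,σ) = -2exp(-4σ)sin(2η).
Substituting back η = ξ + τ, σ = τ: w(ξ,τ) = u(ξ + τ, τ).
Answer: w(ξ, τ) = -2exp(-4τ)sin(2ξ + 2τ)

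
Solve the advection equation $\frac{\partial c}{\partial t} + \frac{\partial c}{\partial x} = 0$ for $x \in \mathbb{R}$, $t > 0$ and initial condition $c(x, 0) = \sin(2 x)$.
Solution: By method of characteristics (waves move right with speed 1):
Along characteristics $x - t =$ const, $c$ is constant, so $c(x,t) = f(x - t)$ with $f = c( \cdot , 0)$.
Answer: $c(x, t) = - \sin(2 t - 2 x)$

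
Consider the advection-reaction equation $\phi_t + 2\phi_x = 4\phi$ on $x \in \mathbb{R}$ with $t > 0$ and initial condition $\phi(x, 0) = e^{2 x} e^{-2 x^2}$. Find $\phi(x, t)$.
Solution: Substitute $\phi = e^{2x}u$, i.e. $u = e^{-2x}\phi$.
By the product rule, $\phi_x = e^{2x}(u_x + 2u)$, $\phi_t = e^{2x}u_t$.
Substituting into the PDE and dividing by $e^{2x}$: $u_t + 2(u_x + 2u) = 4u$.
The lower-order terms cancel, leaving the standard advection equation $u_t + 2u_x = 0$.
Initial data for $u$: $u(x,0) = e^{-2x}\phi(x,0) = e^{-2 x^2}$.
Solve for $u$:
  By method of characteristics (waves move right with speed 2):
  Along characteristics $x - 2t =$ const, $u$ is constant, so $u(x,t) = f(x - 2t)$ with $f = u( \cdot , 0)$.
Hence $u(x,t) = e^{-2 (-2 t + x)^2}$.
Transform back: $\phi(x,t) = e^{2x}u(x,t)$.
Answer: $\phi(x, t) = e^{2 x} e^{-2 (-2 t + x)^2}$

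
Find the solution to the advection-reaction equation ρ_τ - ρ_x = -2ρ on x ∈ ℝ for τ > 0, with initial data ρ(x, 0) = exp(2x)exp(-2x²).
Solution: Substitute ρ = exp(2x)u, i.e. u = exp(-2x)ρ.
By the product rule, ρ_x = exp(2x)(u_x + 2u), ρ_τ = exp(2x)u_τ.
Substituting into the PDE and dividing by exp(2x): u_τ - (u_x + 2u) = -2u.
The lower-order terms cancel, leaving the standard advection equation u_τ - u_x = 0.
Initial data for u: u(x,0) = exp(-2x)ρ(x,0) = exp(-2x²).
Solve for u:
  By method of characteristics (waves move left with speed 1):
  Along characteristics x + τ = const, u is constant, so u(x,τ) = f(x + τ) with f = u(·, 0).
Hence u(x,τ) = exp(-2(x + τ)²).
Transform back: ρ(x,τ) = exp(2x)u(x,τ).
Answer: ρ(x, τ) = exp(2x)exp(-2(x + τ)²)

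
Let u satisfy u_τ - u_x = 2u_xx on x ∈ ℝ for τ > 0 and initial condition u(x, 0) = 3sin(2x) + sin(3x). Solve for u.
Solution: Moving frame: η = x + τ, σ = τ, u = w(η,σ), so u_τ = w_σ + w_η and u_xx = w_ηη.
Hence u_τ - u_x = w_σ and the PDE becomes the heat equation w_σ = 2w_ηη on η ∈ ℝ.
Initial data: w(η,0) = u(η,0) = 3sin(2η) + sin(3η). Each mode sin(nη) decays as exp(-2n²σ) on ℝ, so w(η,σ) = Σ c_n exp(-2n²σ) sin(nη) with c_2=3, c_3=1: w(η,σ) = 3exp(-8σ)sin(2η) + exp(-18σ)sin(3η).
Substituting back: u(x,τ) = w(x + τ, τ).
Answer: u(x, τ) = 3exp(-8τ)sin(2x + 2τ) + exp(-18τ)sin(3x + 3τ)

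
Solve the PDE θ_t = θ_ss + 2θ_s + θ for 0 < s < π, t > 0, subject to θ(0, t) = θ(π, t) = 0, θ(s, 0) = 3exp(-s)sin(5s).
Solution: Substitute θ = exp(-s)u.
Then θ_s = exp(-s)(u_s - u), θ_ss = exp(-s)(u_ss - 2u_s + u), θ_t = exp(-s)u_t; substituting and dividing by exp(-s), the lower-order terms cancel: u_t = u_ss (standard heat equation).
Data for u: u(s,0) = exp(s)θ(s,0) = 3sin(5s). The boundary conditions carry over: u(0,t) = u(π,t) = 0.
Separating variables: u = Σ c_n exp(-n²t) sin(ns). From u(s,0) = 3sin(5s): c_5=3.
So u(s,t) = 3exp(-25t)sin(5s), and θ(s,t) = exp(-s)u(s,t).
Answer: θ(s, t) = 3exp(-s)exp(-25t)sin(5s)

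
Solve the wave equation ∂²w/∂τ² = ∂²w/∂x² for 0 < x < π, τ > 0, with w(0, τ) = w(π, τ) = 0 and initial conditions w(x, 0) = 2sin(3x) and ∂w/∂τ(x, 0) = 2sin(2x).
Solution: Separating variables: w = Σ [A_n cos(ω_n τ) + B_n sin(ω_n τ)] sin(nx), ω_n = n. From ICs (B_n = velocity coefficient / ω_n): A_3=2, B_2=1.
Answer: w(x, τ) = sin(2x)sin(2τ) + 2sin(3x)cos(3τ)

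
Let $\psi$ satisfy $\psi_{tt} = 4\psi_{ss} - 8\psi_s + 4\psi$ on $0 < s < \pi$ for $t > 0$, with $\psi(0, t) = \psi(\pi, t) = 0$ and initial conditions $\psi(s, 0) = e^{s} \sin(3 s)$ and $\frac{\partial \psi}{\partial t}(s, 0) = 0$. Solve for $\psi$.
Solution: Substitute $\psi = e^{s}u$, i.e. $u = e^{-s}\psi$.
By the product rule, $\psi_s = e^{s}(u_s + u)$, $\psi_{ss} = e^{s}(u_{ss} + 2u_s + u)$, $\psi_{tt} = e^{s}u_{tt}$.
Substituting into the PDE and dividing by $e^{s}$: $u_{tt} = 4(u_{ss} + 2u_s + u) - 8(u_s + u) + 4u$.
The lower-order terms cancel, leaving the standard wave equation $u_{tt} = 4u_{ss}$.
Initial data for $u$: $u(s,0) = e^{-s}\psi(s,0) = \sin(3 s)$; $u_t(s,0) = e^{-s}\psi_t(s,0) = 0$. The boundary conditions carry over: $u(0,t) = u(\pi,t) = 0$.
Solve for $u$:
  Using separation of variables $u = X(s)T(t)$:
  Eigenfunctions: $\sin(ns)$, $n = 1, 2, 3, \ldots$
  General solution: $u(s, t) = \sum [A_n \cos(2n t) + B_n \sin(2n t)] \sin(ns)$
  From $u(s,0) = \sin(3 s)$: $A_3=1$. From $u_t(s,0) = 0$: all $B_n = 0$.
Hence $u(s,t) = \sin(3 s) \cos(6 t)$.
Transform back: $\psi(s,t) = e^{s}u(s,t)$.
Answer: $\psi(s, t) = e^{s} \sin(3 s) \cos(6 t)$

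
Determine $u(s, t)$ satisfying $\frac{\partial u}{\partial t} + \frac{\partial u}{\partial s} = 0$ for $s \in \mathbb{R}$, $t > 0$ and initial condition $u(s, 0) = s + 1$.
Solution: By method of characteristics (waves move right with speed 1):
Along characteristics $s - t =$ const, $u$ is constant, so $u(s,t) = f(s - t)$ with $f = u( \cdot , 0)$.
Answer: $u(s, t) = s -  t + 1$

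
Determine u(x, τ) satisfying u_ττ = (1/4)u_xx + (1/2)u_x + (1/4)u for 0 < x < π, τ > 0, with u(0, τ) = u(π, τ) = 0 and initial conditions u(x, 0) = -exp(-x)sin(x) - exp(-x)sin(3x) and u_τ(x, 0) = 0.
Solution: Substitute u = exp(-x)w.
Then u_x = exp(-x)(w_x - w), u_xx = exp(-x)(w_xx - 2w_x + w), u_ττ = exp(-x)w_ττ; substituting and dividing by exp(-x), the lower-order terms cancel: w_ττ = (1/4)w_xx (standard wave equation).
Data for w: w(x,0) = exp(x)u(x,0) = -sin(x) - sin(3x); w_τ(x,0) = exp(x)u_τ(x,0) = 0. The boundary conditions carry over: w(0,τ) = w(π,τ) = 0.
Separating variables: w = Σ [A_n cos(ω_n τ) + B_n sin(ω_n τ)] sin(nx), ω_n = n/2. From ICs: A_1=-1, A_3=-1.
So w(x,τ) = -sin(x)cos(τ/2) - sin(3x)cos(3τ/2), and u(x,τ) = exp(-x)w(x,τ).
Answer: u(x, τ) = -exp(-x)sin(x)cos(τ/2) - exp(-x)sin(3x)cos(3τ/2)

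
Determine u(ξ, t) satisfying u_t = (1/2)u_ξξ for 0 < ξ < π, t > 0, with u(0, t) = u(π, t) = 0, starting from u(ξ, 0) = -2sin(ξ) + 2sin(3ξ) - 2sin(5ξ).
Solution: Separating variables: u = Σ c_n exp(-n²t/2) sin(nξ). From u(ξ,0) = -2sin(ξ) + 2sin(3ξ) - 2sin(5ξ): c_1=-2, c_3=2, c_5=-2.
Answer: u(ξ, t) = -2exp(-t/2)sin(ξ) + 2exp(-9t/2)sin(3ξ) - 2exp(-25t/2)sin(5ξ)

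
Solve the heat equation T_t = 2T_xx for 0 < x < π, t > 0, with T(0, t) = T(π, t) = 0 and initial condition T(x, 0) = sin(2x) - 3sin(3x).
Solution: Using separation of variables T = X(x)G(t):
Eigenfunctions: sin(nx), n = 1, 2, 3, ...
General solution: T(x, t) = Σ c_n sin(nx) exp(-2n² t)
Matching T(x,0) = sin(2x) - 3sin(3x) term by term: c_2=1, c_3=-3.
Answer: T(x, t) = exp(-8t)sin(2x) - 3exp(-18t)sin(3x)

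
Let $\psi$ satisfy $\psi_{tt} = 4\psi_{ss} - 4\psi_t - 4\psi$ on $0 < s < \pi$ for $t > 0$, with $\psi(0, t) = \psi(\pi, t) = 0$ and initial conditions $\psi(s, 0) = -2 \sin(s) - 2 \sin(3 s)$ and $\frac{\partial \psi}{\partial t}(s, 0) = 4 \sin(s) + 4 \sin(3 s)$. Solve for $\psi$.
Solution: Substitute $\psi = e^{-2t}u$, i.e. $u = e^{2t}\psi$.
By the product rule, $\psi_t = e^{-2t}(u_t - 2u)$, $\psi_{tt} = e^{-2t}(u_{tt} - 4u_t + 4u)$, $\psi_{ss} = e^{-2t}u_{ss}$.
Substituting into the PDE and dividing by $e^{-2t}$: $u_{tt} - 4u_t + 4u = 4u_{ss} - 4(u_t - 2u) - 4u$.
The lower-order terms cancel, leaving the standard wave equation $u_{tt} = 4u_{ss}$.
Initial data for $u$: $u(s,0) = \psi(s,0) = -2 \sin(s) - 2 \sin(3 s)$; $u_t(s,0) = \psi_t(s,0) + 2\psi(s,0) = 0$. The boundary conditions carry over: $u(0,t) = u(\pi,t) = 0$.
Solve for $u$:
  Using separation of variables $u = X(s)T(t)$:
  Eigenfunctions: $\sin(ns)$, $n = 1, 2, 3, \ldots$
  General solution: $u(s, t) = \sum [A_n \cos(2n t) + B_n \sin(2n t)] \sin(ns)$
  From $u(s,0) = -2 \sin(s) - 2 \sin(3 s)$: $A_1=-2, A_3=-2$. From $u_t(s,0) = 0$: all $B_n = 0$.
Hence $u(s,t) = -2 \sin(s) \cos(2 t) - 2 \sin(3 s) \cos(6 t)$.
Transform back: $\psi(s,t) = e^{-2t}u(s,t)$.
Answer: $\psi(s, t) = -2 e^{-2 t} \sin(s) \cos(2 t) - 2 e^{-2 t} \sin(3 s) \cos(6 t)$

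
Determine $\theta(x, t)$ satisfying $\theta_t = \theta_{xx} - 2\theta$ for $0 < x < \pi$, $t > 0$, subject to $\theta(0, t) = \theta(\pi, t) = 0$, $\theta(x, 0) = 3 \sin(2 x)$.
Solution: Substitute $\theta = e^{-2t}u$.
Then $\theta_t = e^{-2t}(u_t - 2u)$, $\theta_{xx} = e^{-2t}u_{xx}$; substituting and dividing by $e^{-2t}$, the lower-order terms cancel: $u_t = u_{xx}$ (standard heat equation).
Data for $u$: $u(x,0) = \theta(x,0) = 3 \sin(2 x)$. The boundary conditions carry over: $u(0,t) = u(\pi,t) = 0$.
Separating variables: $u = \sum c_n e^{-n^2t} \sin(nx)$. From $u(x,0) = 3 \sin(2 x)$: $c_2=3$.
So $u(x,t) = 3 e^{-4 t} \sin(2 x)$, and $\theta(x,t) = e^{-2t}u(x,t)$.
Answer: $\theta(x, t) = 3 e^{-6 t} \sin(2 x)$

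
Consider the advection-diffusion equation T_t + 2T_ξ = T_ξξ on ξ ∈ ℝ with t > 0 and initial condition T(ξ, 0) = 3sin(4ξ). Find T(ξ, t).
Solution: Moving frame: η = ξ - 2t, σ = t, T = u(η,σ), so T_t = u_σ - 2u_η and T_ξξ = u_ηη.
Hence T_t + 2T_ξ = u_σ and the PDE becomes the heat equation u_σ = u_ηη on η ∈ ℝ.
Initial data: u(η,0) = T(η,0) = 3sin(4η). Each mode sin(nη) decays as exp(-n²σ) on ℝ, so u(η,σ) = Σ c_n exp(-n²σ) sin(nη) with c_4=3: u(η,σ) = 3exp(-16σ)sin(4η).
Substituting back: T(ξ,t) = u(ξ - 2t, t).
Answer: T(ξ, t) = -3exp(-16t)sin(8t - 4ξ)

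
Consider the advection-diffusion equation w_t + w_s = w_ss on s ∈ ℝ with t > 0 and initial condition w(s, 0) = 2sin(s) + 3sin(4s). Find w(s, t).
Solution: Moving frame: η = s - t, σ = t, w = u(η,σ), so w_t = u_σ - u_η and w_ss = u_ηη.
Hence w_t + w_s = u_σ and the PDE becomes the heat equation u_σ = u_ηη on η ∈ ℝ.
Initial data: u(η,0) = w(η,0) = 2sin(η) + 3sin(4η). Each mode sin(nη) decays as exp(-n²σ) on ℝ, so u(η,σ) = Σ c_n exp(-n²σ) sin(nη) with c_1=2, c_4=3: u(η,σ) = 2exp(-σ)sin(η) + 3exp(-16σ)sin(4η).
Substituting back: w(s,t) = u(s - t, t).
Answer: w(s, t) = 2exp(-t)sin(s - t) + 3exp(-16t)sin(4s - 4t)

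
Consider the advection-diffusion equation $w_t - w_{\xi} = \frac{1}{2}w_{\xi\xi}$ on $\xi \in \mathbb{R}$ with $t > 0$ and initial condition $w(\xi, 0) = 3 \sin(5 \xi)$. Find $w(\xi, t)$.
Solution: Change to a moving frame: let $\eta = \xi + t$, $\sigma = t$ and write $w(\xi,t) = u(\eta,\sigma)$.
By the chain rule $w_t = u_{\sigma} + u_{\eta}$, $w_{\xi} = u_{\eta}$, $w_{\xi\xi} = u_{\eta\eta}$.
Then $w_t - w_{\xi} = u_{\sigma}$: the advection term cancels and the PDE becomes the heat equation $u_{\sigma} = \frac{1}{2}u_{\eta\eta}$ on $\eta \in \mathbb{R}$.
Initial data: $u(\eta,0) = w(\eta,0) = 3 \sin(5 \eta)$.
On $\eta \in \mathbb{R}$ each mode satisfies $(\sin(n\eta))'' = -n^2 \sin(n\eta)$, so $e^{-n^2\sigma/2} \sin(n\eta)$ solves the heat equation; by superposition $u(\eta,\sigma) = \sum c_n e^{-n^2\sigma/2} \sin(n\eta)$.
Reading off the coefficients: $c_5=3$, so $u(\eta,\sigma) = 3 e^{-25 \sigma/2} \sin(5 \eta)$.
Substituting back $\eta = \xi + t$, $\sigma = t$: $w(\xi,t) = u(\xi + t, t)$.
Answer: $w(\xi, t) = 3 e^{-25 t/2} \sin(5 \xi + 5 t)$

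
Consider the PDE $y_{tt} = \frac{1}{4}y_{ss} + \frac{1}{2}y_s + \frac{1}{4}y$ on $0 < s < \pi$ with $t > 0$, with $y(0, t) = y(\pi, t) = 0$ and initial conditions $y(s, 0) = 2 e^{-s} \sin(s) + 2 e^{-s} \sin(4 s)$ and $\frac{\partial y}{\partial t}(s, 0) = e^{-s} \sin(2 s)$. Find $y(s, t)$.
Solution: Substitute $y = e^{-s}u$, i.e. $u = e^{s}y$.
By the product rule, $y_s = e^{-s}(u_s - u)$, $y_{ss} = e^{-s}(u_{ss} - 2u_s + u)$, $y_{tt} = e^{-s}u_{tt}$.
Substituting into the PDE and dividing by $e^{-s}$: $u_{tt} = \frac{1}{4}(u_{ss} - 2u_s + u) + \frac{1}{2}(u_s - u) + \frac{1}{4}u$.
The lower-order terms cancel, leaving the standard wave equation $u_{tt} = \frac{1}{4}u_{ss}$.
Initial data for $u$: $u(s,0) = e^{s}y(s,0) = 2 \sin(s) + 2 \sin(4 s)$; $u_t(s,0) = e^{s}y_t(s,0) = \sin(2 s)$. The boundary conditions carry over: $u(0,t) = u(\pi,t) = 0$.
Solve for $u$:
  Using separation of variables $u = X(s)T(t)$:
  Eigenfunctions: $\sin(ns)$, $n = 1, 2, 3, \ldots$
  General solution: $u(s, t) = \sum [A_n \cos(n t/2) + B_n \sin(n t/2)] \sin(ns)$
  From $u(s,0) = 2 \sin(s) + 2 \sin(4 s)$: $A_1=2, A_4=2$. From $u_t(s,0) = \sin(2 s)$, using $u_t(s,0) = \sum \omega_n B_n \sin(ns)$ with $\omega_n = n/2$: $B_2 = 1/1 = 1$.
Hence $u(s,t) = 2 \sin(s) \cos(t/2) + \sin(2 s) \sin(t) + 2 \sin(4 s) \cos(2 t)$.
Transform back: $y(s,t) = e^{-s}u(s,t)$.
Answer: $y(s, t) = 2 e^{-s} \sin(s) \cos(t/2) + e^{-s} \sin(2 s) \sin(t) + 2 e^{-s} \sin(4 s) \cos(2 t)$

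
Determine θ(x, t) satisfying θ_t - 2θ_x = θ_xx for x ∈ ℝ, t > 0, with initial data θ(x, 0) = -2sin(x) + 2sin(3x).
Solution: Change to a moving frame: let η = x + 2t, σ = t and write θ(x,t) = u(η,σ).
By the chain rule θ_t = u_σ + 2u_η, θ_x = u_η, θ_xx = u_ηη.
Then θ_t - 2θ_x = u_σ: the advection term cancels and the PDE becomes the heat equation u_σ = u_ηη on η ∈ ℝ.
Initial data: u(η,0) = θ(η,0) = -2sin(η) + 2sin(3η).
On η ∈ ℝ each mode satisfies (sin(nη))″ = -n² sin(nη), so exp(-n²σ) sin(nη) solves the heat equation; by superposition u(η,σ) = Σ c_n exp(-n²σ) sin(nη).
Reading off the coefficients: c_1=-2, c_3=2, so u(η,σ) = -2exp(-σ)sin(η) + 2exp(-9σ)sin(3η).
Substituting back η = x + 2t, σ = t: θ(x,t) = u(x + 2t, t).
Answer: θ(x, t) = -2exp(-t)sin(2t + x) + 2exp(-9t)sin(6t + 3x)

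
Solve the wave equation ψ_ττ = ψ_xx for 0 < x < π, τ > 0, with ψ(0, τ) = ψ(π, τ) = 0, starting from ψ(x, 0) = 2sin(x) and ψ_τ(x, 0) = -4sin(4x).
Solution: Using separation of variables ψ = X(x)T(τ):
Eigenfunctions: sin(nx), n = 1, 2, 3, ...
General solution: ψ(x, τ) = Σ [A_n cos(n τ) + B_n sin(n τ)] sin(nx)
From ψ(x,0) = 2sin(x): A_1=2. From ψ_τ(x,0) = -4sin(4x), using ψ_τ(x,0) = Σ ω_n B_n sin(nx) with ω_n = n: B_4 = (-4)/4 = -1.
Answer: ψ(x, τ) = 2sin(x)cos(τ) - sin(4x)sin(4τ)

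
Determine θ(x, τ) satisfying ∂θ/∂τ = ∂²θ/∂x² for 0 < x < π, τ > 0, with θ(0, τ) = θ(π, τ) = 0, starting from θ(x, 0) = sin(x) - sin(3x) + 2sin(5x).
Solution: Separating variables: θ = Σ c_n exp(-n²τ) sin(nx). From θ(x,0) = sin(x) - sin(3x) + 2sin(5x): c_1=1, c_3=-1, c_5=2.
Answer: θ(x, τ) = exp(-τ)sin(x) - exp(-9τ)sin(3x) + 2exp(-25τ)sin(5x)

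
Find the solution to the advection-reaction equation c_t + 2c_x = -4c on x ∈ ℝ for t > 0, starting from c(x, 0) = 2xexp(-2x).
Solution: Substitute c = exp(-2x)u, i.e. u = exp(2x)c.
By the product rule, c_x = exp(-2x)(u_x - 2u), c_t = exp(-2x)u_t.
Substituting into the PDE and dividing by exp(-2x): u_t + 2(u_x - 2u) = -4u.
The lower-order terms cancel, leaving the standard advection equation u_t + 2u_x = 0.
Initial data for u: u(x,0) = exp(2x)c(x,0) = 2x.
Solve for u:
  By method of characteristics (waves move right with speed 2):
  Along characteristics x - 2t = const, u is constant, so u(x,t) = f(x - 2t) with f = u(·, 0).
Hence u(x,t) = -4t + 2x.
Transform back: c(x,t) = exp(-2x)u(x,t).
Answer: c(x, t) = -4texp(-2x) + 2xexp(-2x)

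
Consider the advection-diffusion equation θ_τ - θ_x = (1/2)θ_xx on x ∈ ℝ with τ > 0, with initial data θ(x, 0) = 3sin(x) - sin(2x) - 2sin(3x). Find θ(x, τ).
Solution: Change to a moving frame: let η = x + τ, σ = τ and write θ(x,τ) = u(η,σ).
By the chain rule θ_τ = u_σ + u_η, θ_x = u_η, θ_xx = u_ηη.
Then θ_τ - θ_x = u_σ: the advection term cancels and the PDE becomes the heat equation u_σ = (1/2)u_ηη on η ∈ ℝ.
Initial data: u(η,0) = θ(η,0) = 3sin(η) - sin(2η) - 2sin(3η).
On η ∈ ℝ each mode satisfies (sin(nη))″ = -n² sin(nη), so exp(-n²σ/2) sin(nη) solves the heat equation; by superposition u(η,σ) = Σ c_n exp(-n²σ/2) sin(nη).
Reading off the coefficients: c_1=3, c_2=-1, c_3=-2, so u(η,σ) = -exp(-2σ)sin(2η) + 3exp(-σ/2)sin(η) - 2exp(-9σ/2)sin(3η).
Substituting back η = x + τ, σ = τ: θ(x,τ) = u(x + τ, τ).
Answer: θ(x, τ) = -exp(-2τ)sin(2x + 2τ) + 3exp(-τ/2)sin(x + τ) - 2exp(-9τ/2)sin(3x + 3τ)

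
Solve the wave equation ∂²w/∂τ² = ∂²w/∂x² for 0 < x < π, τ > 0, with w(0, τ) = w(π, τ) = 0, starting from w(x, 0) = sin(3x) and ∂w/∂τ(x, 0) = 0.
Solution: Using separation of variables w = X(x)T(τ):
Eigenfunctions: sin(nx), n = 1, 2, 3, ...
General solution: w(x, τ) = Σ [A_n cos(n τ) + B_n sin(n τ)] sin(nx)
From w(x,0) = sin(3x): A_3=1. From w_τ(x,0) = 0: all B_n = 0.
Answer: w(x, τ) = sin(3x)cos(3τ)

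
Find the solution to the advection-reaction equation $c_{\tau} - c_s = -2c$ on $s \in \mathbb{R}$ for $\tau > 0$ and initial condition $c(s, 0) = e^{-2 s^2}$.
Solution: Substitute $c = e^{-2\tau}u$, i.e. $u = e^{2\tau}c$.
By the product rule, $c_{\tau} = e^{-2\tau}(u_{\tau} - 2u)$, $c_s = e^{-2\tau}u_s$.
Substituting into the PDE and dividing by $e^{-2\tau}$: $u_{\tau} - 2u - u_s = -2u$.
The lower-order terms cancel, leaving the standard advection equation $u_{\tau} - u_s = 0$.
Initial data for $u$: $u(s,0) = c(s,0) = e^{-2 s^2}$.
Solve for $u$:
  By method of characteristics (waves move left with speed 1):
  Along characteristics $s + \tau =$ const, $u$ is constant, so $u(s,\tau) = f(s + \tau)$ with $f = u( \cdot , 0)$.
Hence $u(s,\tau) = e^{-2 (s + \tau)^2}$.
Transform back: $c(s,\tau) = e^{-2\tau}u(s,\tau)$.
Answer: $c(s, \tau) = e^{-2 \tau} e^{-2 (\tau + s)^2}$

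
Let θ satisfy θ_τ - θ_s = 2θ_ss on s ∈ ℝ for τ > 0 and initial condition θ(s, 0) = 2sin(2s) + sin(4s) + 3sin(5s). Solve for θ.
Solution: Change to a moving frame: let η = s + τ, σ = τ and write θ(s,τ) = u(η,σ).
By the chain rule θ_τ = u_σ + u_η, θ_s = u_η, θ_ss = u_ηη.
Then θ_τ - θ_s = u_σ: the advection term cancels and the PDE becomes the heat equation u_σ = 2u_ηη on η ∈ ℝ.
Initial data: u(η,0) = θ(η,0) = 2sin(2η) + sin(4η) + 3sin(5η).
On η ∈ ℝ each mode satisfies (sin(nη))″ = -n² sin(nη), so exp(-2n²σ) sin(nη) solves the heat equation; by superposition u(η,σ) = Σ c_n exp(-2n²σ) sin(nη).
Reading off the coefficients: c_2=2, c_4=1, c_5=3, so u(η,σ) = 2exp(-8σ)sin(2η) + exp(-32σ)sin(4η) + 3exp(-50σ)sin(5η).
Substituting back η = s + τ, σ = τ: θ(s,τ) = u(s + τ, τ).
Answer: θ(s, τ) = 2exp(-8τ)sin(2s + 2τ) + exp(-32τ)sin(4s + 4τ) + 3exp(-50τ)sin(5s + 5τ)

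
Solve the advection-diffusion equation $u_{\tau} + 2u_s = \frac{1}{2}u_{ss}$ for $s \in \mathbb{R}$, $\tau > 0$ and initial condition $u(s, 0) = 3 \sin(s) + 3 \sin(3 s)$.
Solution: Change to a moving frame: let $\eta = s - 2\tau$, $\sigma = \tau$ and write $u(s,\tau) = w(\eta,\sigma)$.
By the chain rule $u_{\tau} = w_{\sigma} - 2w_{\eta}$, $u_s = w_{\eta}$, $u_{ss} = w_{\eta\eta}$.
Then $u_{\tau} + 2u_s = w_{\sigma}$: the advection term cancels and the PDE becomes the heat equation $w_{\sigma} = \frac{1}{2}w_{\eta\eta}$ on $\eta \in \mathbb{R}$.
Initial data: $w(\eta,0) = u(\eta,0) = 3 \sin(\eta) + 3 \sin(3 \eta)$.
On $\eta \in \mathbb{R}$ each mode satisfies $(\sin(n\eta))'' = -n^2 \sin(n\eta)$, so $e^{-n^2\sigma/2} \sin(n\eta)$ solves the heat equation; by superposition $w(\eta,\sigma) = \sum c_n e^{-n^2\sigma/2} \sin(n\eta)$.
Reading off the coefficients: $c_1=3, c_3=3$, so $w(\eta,\sigma) = 3 e^{-\sigma/2} \sin(\eta) + 3 e^{-9 \sigma/2} \sin(3 \eta)$.
Substituting back $\eta = s - 2\tau$, $\sigma = \tau$: $u(s,\tau) = w(s - 2\tau, \tau)$.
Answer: $u(s, \tau) = -3 e^{-\tau/2} \sin(2 \tau - s) - 3 e^{-9 \tau/2} \sin(6 \tau - 3 s)$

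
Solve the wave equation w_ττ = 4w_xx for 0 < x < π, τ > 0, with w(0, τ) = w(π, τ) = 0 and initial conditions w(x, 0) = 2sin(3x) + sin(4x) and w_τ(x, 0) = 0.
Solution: Using separation of variables w = X(x)T(τ):
Eigenfunctions: sin(nx), n = 1, 2, 3, ...
General solution: w(x, τ) = Σ [A_n cos(2n τ) + B_n sin(2n τ)] sin(nx)
From w(x,0) = 2sin(3x) + sin(4x): A_3=2, A_4=1. From w_τ(x,0) = 0: all B_n = 0.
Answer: w(x, τ) = 2sin(3x)cos(6τ) + sin(4x)cos(8τ)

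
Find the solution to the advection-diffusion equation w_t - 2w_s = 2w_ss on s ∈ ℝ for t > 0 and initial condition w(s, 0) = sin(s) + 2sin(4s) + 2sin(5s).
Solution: Change to a moving frame: let η = s + 2t, σ = t and write w(s,t) = u(η,σ).
By the chain rule w_t = u_σ + 2u_η, w_s = u_η, w_ss = u_ηη.
Then w_t - 2w_s = u_σ: the advection term cancels and the PDE becomes the heat equation u_σ = 2u_ηη on η ∈ ℝ.
Initial data: u(η,0) = w(η,0) = sin(η) + 2sin(4η) + 2sin(5η).
On η ∈ ℝ each mode satisfies (sin(nη))″ = -n² sin(nη), so exp(-2n²σ) sin(nη) solves the heat equation; by superposition u(η,σ) = Σ c_n exp(-2n²σ) sin(nη).
Reading off the coefficients: c_1=1, c_4=2, c_5=2, so u(η,σ) = exp(-2σ)sin(η) + 2exp(-32σ)sin(4η) + 2exp(-50σ)sin(5η).
Substituting back η = s + 2t, σ = t: w(s,t) = u(s + 2t, t).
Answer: w(s, t) = exp(-2t)sin(s + 2t) + 2exp(-32t)sin(4s + 8t) + 2exp(-50t)sin(5s + 10t)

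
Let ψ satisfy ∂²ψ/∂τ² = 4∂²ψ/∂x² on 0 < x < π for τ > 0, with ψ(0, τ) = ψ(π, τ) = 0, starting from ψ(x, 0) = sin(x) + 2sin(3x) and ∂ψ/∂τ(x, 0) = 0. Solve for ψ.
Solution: Using separation of variables ψ = X(x)T(τ):
Eigenfunctions: sin(nx), n = 1, 2, 3, ...
General solution: ψ(x, τ) = Σ [A_n cos(2n τ) + B_n sin(2n τ)] sin(nx)
From ψ(x,0) = sin(x) + 2sin(3x): A_1=1, A_3=2. From ψ_τ(x,0) = 0: all B_n = 0.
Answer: ψ(x, τ) = sin(x)cos(2τ) + 2sin(3x)cos(6τ)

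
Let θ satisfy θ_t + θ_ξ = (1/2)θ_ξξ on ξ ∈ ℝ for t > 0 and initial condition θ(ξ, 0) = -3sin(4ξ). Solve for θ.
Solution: Change to a moving frame: let η = ξ - t, σ = t and write θ(ξ,t) = u(η,σ).
By the chain rule θ_t = u_σ - u_η, θ_ξ = u_η, θ_ξξ = u_ηη.
Then θ_t + θ_ξ = u_σ: the advection term cancels and the PDE becomes the heat equation u_σ = (1/2)u_ηη on η ∈ ℝ.
Initial data: u(η,0) = θ(η,0) = -3sin(4η).
On η ∈ ℝ each mode satisfies (sin(nη))″ = -n² sin(nη), so exp(-n²σ/2) sin(nη) solves the heat equation; by superposition u(η,σ) = Σ c_n exp(-n²σ/2) sin(nη).
Reading off the coefficients: c_4=-3, so u(η,σ) = -3exp(-8σ)sin(4η).
Substituting back η = ξ - t, σ = t: θ(ξ,t) = u(ξ - t, t).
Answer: θ(ξ, t) = 3exp(-8t)sin(4t - 4ξ)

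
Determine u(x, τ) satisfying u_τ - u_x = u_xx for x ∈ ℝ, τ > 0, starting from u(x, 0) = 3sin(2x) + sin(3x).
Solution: Moving frame: η = x + τ, σ = τ, u = w(η,σ), so u_τ = w_σ + w_η and u_xx = w_ηη.
Hence u_τ - u_x = w_σ and the PDE becomes the heat equation w_σ = w_ηη on η ∈ ℝ.
Initial data: w(η,0) = u(η,0) = 3sin(2η) + sin(3η). Each mode sin(nη) decays as exp(-n²σ) on ℝ, so w(η,σ) = Σ c_n exp(-n²σ) sin(nη) with c_2=3, c_3=1: w(η,σ) = 3exp(-4σ)sin(2η) + exp(-9σ)sin(3η).
Substituting back: u(x,τ) = w(x + τ, τ).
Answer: u(x, τ) = 3exp(-4τ)sin(2x + 2τ) + exp(-9τ)sin(3x + 3τ)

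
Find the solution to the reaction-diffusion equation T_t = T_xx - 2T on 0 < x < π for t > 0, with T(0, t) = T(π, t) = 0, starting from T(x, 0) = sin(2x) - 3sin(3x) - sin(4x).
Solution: Substitute T = exp(-2t)u, i.e. u = exp(2t)T.
By the product rule, T_t = exp(-2t)(u_t - 2u), T_xx = exp(-2t)u_xx.
Substituting into the PDE and dividing by exp(-2t): u_t - 2u = u_xx - 2u.
The lower-order terms cancel, leaving the standard heat equation u_t = u_xx.
Initial data for u: u(x,0) = T(x,0) = sin(2x) - 3sin(3x) - sin(4x). The boundary conditions carry over: u(0,t) = u(π,t) = 0.
Solve for u:
  Using separation of variables u = X(x)G(t):
  Eigenfunctions: sin(nx), n = 1, 2, 3, ...
  General solution: u(x, t) = Σ c_n sin(nx) exp(-n² t)
  Matching u(x,0) = sin(2x) - 3sin(3x) - sin(4x) term by term: c_2=1, c_3=-3, c_4=-1.
Hence u(x,t) = exp(-4t)sin(2x) - 3exp(-9t)sin(3x) - exp(-16t)sin(4x).
Transform back: T(x,t) = exp(-2t)u(x,t).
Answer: T(x, t) = exp(-6t)sin(2x) - 3exp(-11t)sin(3x) - exp(-18t)sin(4x)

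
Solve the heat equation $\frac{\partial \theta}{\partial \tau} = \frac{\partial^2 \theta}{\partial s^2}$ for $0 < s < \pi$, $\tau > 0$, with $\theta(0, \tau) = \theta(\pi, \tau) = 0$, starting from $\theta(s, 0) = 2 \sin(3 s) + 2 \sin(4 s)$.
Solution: Separating variables: $\theta = \sum c_n e^{-n^2\tau} \sin(ns)$. From $\theta(s,0) = 2 \sin(3 s) + 2 \sin(4 s)$: $c_3=2, c_4=2$.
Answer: $\theta(s, \tau) = 2 e^{-9 \tau} \sin(3 s) + 2 e^{-16 \tau} \sin(4 s)$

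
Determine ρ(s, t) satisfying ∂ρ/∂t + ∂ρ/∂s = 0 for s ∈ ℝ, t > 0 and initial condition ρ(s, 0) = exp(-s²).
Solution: By characteristics (ds/dt = 1), ρ(s,t) = f(s - t) with f = ρ(·, 0).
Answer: ρ(s, t) = exp(-(s - t)²)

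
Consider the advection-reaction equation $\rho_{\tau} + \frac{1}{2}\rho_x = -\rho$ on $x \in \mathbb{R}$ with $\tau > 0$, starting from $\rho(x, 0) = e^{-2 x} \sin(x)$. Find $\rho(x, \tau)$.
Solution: Substitute $\rho = e^{-2x}u$, i.e. $u = e^{2x}\rho$.
By the product rule, $\rho_x = e^{-2x}(u_x - 2u)$, $\rho_{\tau} = e^{-2x}u_{\tau}$.
Substituting into the PDE and dividing by $e^{-2x}$: $u_{\tau} + \frac{1}{2}(u_x - 2u) = -u$.
The lower-order terms cancel, leaving the standard advection equation $u_{\tau} + \frac{1}{2}u_x = 0$.
Initial data for $u$: $u(x,0) = e^{2x}\rho(x,0) = \sin(x)$.
Solve for $u$:
  By method of characteristics (waves move right with speed 1/2):
  Along characteristics $x - \frac{1}{2}\tau =$ const, $u$ is constant, so $u(x,\tau) = f(x - \frac{1}{2}\tau)$ with $f = u( \cdot , 0)$.
Hence $u(x,\tau) = \sin(x - \tau/2)$.
Transform back: $\rho(x,\tau) = e^{-2x}u(x,\tau)$.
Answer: $\rho(x, \tau) = - e^{-2 x} \sin(\tau/2 - x)$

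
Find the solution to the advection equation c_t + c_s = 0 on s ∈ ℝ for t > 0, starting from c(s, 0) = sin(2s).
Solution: By method of characteristics (waves move right with speed 1):
Along characteristics s - t = const, c is constant, so c(s,t) = f(s - t) with f = c(·, 0).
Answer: c(s, t) = sin(2s - 2t)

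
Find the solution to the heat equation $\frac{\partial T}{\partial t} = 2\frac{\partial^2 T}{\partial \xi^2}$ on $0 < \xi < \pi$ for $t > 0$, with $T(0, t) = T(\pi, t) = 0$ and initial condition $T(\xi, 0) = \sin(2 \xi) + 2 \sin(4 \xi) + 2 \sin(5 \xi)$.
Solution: Separating variables: $T = \sum c_n e^{-2n^2t} \sin(n\xi)$. From $T(\xi,0) = \sin(2 \xi) + 2 \sin(4 \xi) + 2 \sin(5 \xi)$: $c_2=1, c_4=2, c_5=2$.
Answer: $T(\xi, t) = e^{-8 t} \sin(2 \xi) + 2 e^{-32 t} \sin(4 \xi) + 2 e^{-50 t} \sin(5 \xi)$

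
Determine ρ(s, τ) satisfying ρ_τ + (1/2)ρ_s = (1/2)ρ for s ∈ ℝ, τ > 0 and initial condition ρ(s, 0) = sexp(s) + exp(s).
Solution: Substitute ρ = exp(s)u, i.e. u = exp(-s)ρ.
By the product rule, ρ_s = exp(s)(u_s + u), ρ_τ = exp(s)u_τ.
Substituting into the PDE and dividing by exp(s): u_τ + (1/2)(u_s + u) = (1/2)u.
The lower-order terms cancel, leaving the standard advection equation u_τ + (1/2)u_s = 0.
Initial data for u: u(s,0) = exp(-s)ρ(s,0) = s + 1.
Solve for u:
  By method of characteristics (waves move right with speed 1/2):
  Along characteristics s - (1/2)τ = const, u is constant, so u(s,τ) = f(s - (1/2)τ) with f = u(·, 0).
Hence u(s,τ) = s - (1/2)τ + 1.
Transform back: ρ(s,τ) = exp(s)u(s,τ).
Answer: ρ(s, τ) = sexp(s) - (1/2)τexp(s) + exp(s)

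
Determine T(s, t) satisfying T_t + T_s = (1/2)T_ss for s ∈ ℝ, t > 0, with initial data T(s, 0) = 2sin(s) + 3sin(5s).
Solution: Change to a moving frame: let η = s - t, σ = t and write T(s,t) = u(η,σ).
By the chain rule T_t = u_σ - u_η, T_s = u_η, T_ss = u_ηη.
Then T_t + T_s = u_σ: the advection term cancels and the PDE becomes the heat equation u_σ = (1/2)u_ηη on η ∈ ℝ.
Initial data: u(η,0) = T(η,0) = 2sin(η) + 3sin(5η).
On η ∈ ℝ each mode satisfies (sin(nη))″ = -n² sin(nη), so exp(-n²σ/2) sin(nη) solves the heat equation; by superposition u(η,σ) = Σ c_n exp(-n²σ/2) sin(nη).
Reading off the coefficients: c_1=2, c_5=3, so u(η,σ) = 2exp(-σ/2)sin(η) + 3exp(-25σ/2)sin(5η).
Substituting back η = s - t, σ = t: T(s,t) = u(s - t, t).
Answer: T(s, t) = 2exp(-t/2)sin(s - t) + 3exp(-25t/2)sin(5s - 5t)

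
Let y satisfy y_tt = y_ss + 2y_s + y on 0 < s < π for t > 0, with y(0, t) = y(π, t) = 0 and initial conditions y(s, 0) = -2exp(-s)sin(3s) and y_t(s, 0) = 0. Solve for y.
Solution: Substitute y = exp(-s)u, i.e. u = exp(s)y.
By the product rule, y_s = exp(-s)(u_s - u), y_ss = exp(-s)(u_ss - 2u_s + u), y_tt = exp(-s)u_tt.
Substituting into the PDE and dividing by exp(-s): u_tt = (u_ss - 2u_s + u) + 2(u_s - u) + u.
The lower-order terms cancel, leaving the standard wave equation u_tt = u_ss.
Initial data for u: u(s,0) = exp(s)y(s,0) = -2sin(3s); u_t(s,0) = exp(s)y_t(s,0) = 0. The boundary conditions carry over: u(0,t) = u(π,t) = 0.
Solve for u:
  Using separation of variables u = X(s)T(t):
  Eigenfunctions: sin(ns), n = 1, 2, 3, ...
  General solution: u(s, t) = Σ [A_n cos(n t) + B_n sin(n t)] sin(ns)
  From u(s,0) = -2sin(3s): A_3=-2. From u_t(s,0) = 0: all B_n = 0.
Hence u(s,t) = -2sin(3s)cos(3t).
Transform back: y(s,t) = exp(-s)u(s,t).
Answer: y(s, t) = -2exp(-s)sin(3s)cos(3t)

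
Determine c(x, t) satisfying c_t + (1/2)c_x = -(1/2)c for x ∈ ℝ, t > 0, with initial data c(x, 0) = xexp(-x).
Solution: Substitute c = exp(-x)u, i.e. u = exp(x)c.
By the product rule, c_x = exp(-x)(u_x - u), c_t = exp(-x)u_t.
Substituting into the PDE and dividing by exp(-x): u_t + (1/2)(u_x - u) = -(1/2)u.
The lower-order terms cancel, leaving the standard advection equation u_t + (1/2)u_x = 0.
Initial data for u: u(x,0) = exp(x)c(x,0) = x.
Solve for u:
  By method of characteristics (waves move right with speed 1/2):
  Along characteristics x - (1/2)t = const, u is constant, so u(x,t) = f(x - (1/2)t) with f = u(·, 0).
Hence u(x,t) = -(1/2)t + x.
Transform back: c(x,t) = exp(-x)u(x,t).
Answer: c(x, t) = -(1/2)texp(-x) + xexp(-x)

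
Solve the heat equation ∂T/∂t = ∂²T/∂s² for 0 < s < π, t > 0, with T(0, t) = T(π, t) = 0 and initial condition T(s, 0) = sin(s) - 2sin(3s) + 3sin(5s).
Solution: Using separation of variables T = X(s)G(t):
Eigenfunctions: sin(ns), n = 1, 2, 3, ...
General solution: T(s, t) = Σ c_n sin(ns) exp(-n² t)
Matching T(s,0) = sin(s) - 2sin(3s) + 3sin(5s) term by term: c_1=1, c_3=-2, c_5=3.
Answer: T(s, t) = exp(-t)sin(s) - 2exp(-9t)sin(3s) + 3exp(-25t)sin(5s)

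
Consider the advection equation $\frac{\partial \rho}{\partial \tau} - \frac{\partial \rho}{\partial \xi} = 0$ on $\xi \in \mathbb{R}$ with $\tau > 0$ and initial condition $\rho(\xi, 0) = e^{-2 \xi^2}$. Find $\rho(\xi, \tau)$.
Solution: By method of characteristics (waves move left with speed 1):
Along characteristics $\xi + \tau =$ const, $\rho$ is constant, so $\rho(\xi,\tau) = f(\xi + \tau)$ with $f = \rho( \cdot , 0)$.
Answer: $\rho(\xi, \tau) = e^{-2 (\tau + \xi)^2}$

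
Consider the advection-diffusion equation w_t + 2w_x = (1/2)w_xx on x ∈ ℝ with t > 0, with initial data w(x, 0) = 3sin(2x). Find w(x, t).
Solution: Moving frame: η = x - 2t, σ = t, w = u(η,σ), so w_t = u_σ - 2u_η and w_xx = u_ηη.
Hence w_t + 2w_x = u_σ and the PDE becomes the heat equation u_σ = (1/2)u_ηη on η ∈ ℝ.
Initial data: u(η,0) = w(η,0) = 3sin(2η). Each mode sin(nη) decays as exp(-n²σ/2) on ℝ, so u(η,σ) = Σ c_n exp(-n²σ/2) sin(nη) with c_2=3: u(η,σ) = 3exp(-2σ)sin(2η).
Substituting back: w(x,t) = u(x - 2t, t).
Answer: w(x, t) = -3exp(-2t)sin(4t - 2x)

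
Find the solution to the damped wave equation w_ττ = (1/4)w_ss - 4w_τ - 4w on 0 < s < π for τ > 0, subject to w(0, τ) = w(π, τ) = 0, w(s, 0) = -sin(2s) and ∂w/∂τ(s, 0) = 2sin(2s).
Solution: Substitute w = exp(-2τ)u.
Then w_τ = exp(-2τ)(u_τ - 2u), w_ττ = exp(-2τ)(u_ττ - 4u_τ + 4u), w_ss = exp(-2τ)u_ss; substituting and dividing by exp(-2τ), the lower-order terms cancel: u_ττ = (1/4)u_ss (standard wave equation).
Data for u: u(s,0) = w(s,0) = -sin(2s); u_τ(s,0) = w_τ(s,0) + 2w(s,0) = 0. The boundary conditions carry over: u(0,τ) = u(π,τ) = 0.
Separating variables: u = Σ [A_n cos(ω_n τ) + B_n sin(ω_n τ)] sin(ns), ω_n = n/2. From ICs: A_2=-1.
So u(s,τ) = -sin(2s)cos(τ), and w(s,τ) = exp(-2τ)u(s,τ).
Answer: w(s, τ) = -exp(-2τ)sin(2s)cos(τ)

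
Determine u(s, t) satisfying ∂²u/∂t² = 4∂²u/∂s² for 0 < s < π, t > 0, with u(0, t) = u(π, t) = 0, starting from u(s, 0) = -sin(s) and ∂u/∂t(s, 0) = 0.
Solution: Separating variables: u = Σ [A_n cos(ω_n t) + B_n sin(ω_n t)] sin(ns), ω_n = 2n. From ICs: A_1=-1.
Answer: u(s, t) = -sin(s)cos(2t)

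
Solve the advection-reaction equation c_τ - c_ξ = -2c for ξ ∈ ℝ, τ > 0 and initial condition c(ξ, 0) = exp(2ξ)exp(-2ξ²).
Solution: Substitute c = exp(2ξ)u, i.e. u = exp(-2ξ)c.
By the product rule, c_ξ = exp(2ξ)(u_ξ + 2u), c_τ = exp(2ξ)u_τ.
Substituting into the PDE and dividing by exp(2ξ): u_τ - (u_ξ + 2u) = -2u.
The lower-order terms cancel, leaving the standard advection equation u_τ - u_ξ = 0.
Initial data for u: u(ξ,0) = exp(-2ξ)c(ξ,0) = exp(-2ξ²).
Solve for u:
  By method of characteristics (waves move left with speed 1):
  Along characteristics ξ + τ = const, u is constant, so u(ξ,τ) = f(ξ + τ) with f = u(·, 0).
Hence u(ξ,τ) = exp(-2(ξ + τ)²).
Transform back: c(ξ,τ) = exp(2ξ)u(ξ,τ).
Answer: c(ξ, τ) = exp(2ξ)exp(-2(ξ + τ)²)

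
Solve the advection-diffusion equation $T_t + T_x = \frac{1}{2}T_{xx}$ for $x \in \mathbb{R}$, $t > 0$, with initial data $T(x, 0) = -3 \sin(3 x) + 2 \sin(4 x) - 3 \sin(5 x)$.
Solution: Change to a moving frame: let $\eta = x - t$, $\sigma = t$ and write $T(x,t) = u(\eta,\sigma)$.
By the chain rule $T_t = u_{\sigma} - u_{\eta}$, $T_x = u_{\eta}$, $T_{xx} = u_{\eta\eta}$.
Then $T_t + T_x = u_{\sigma}$: the advection term cancels and the PDE becomes the heat equation $u_{\sigma} = \frac{1}{2}u_{\eta\eta}$ on $\eta \in \mathbb{R}$.
Initial data: $u(\eta,0) = T(\eta,0) = -3 \sin(3 \eta) + 2 \sin(4 \eta) - 3 \sin(5 \eta)$.
On $\eta \in \mathbb{R}$ each mode satisfies $(\sin(n\eta))'' = -n^2 \sin(n\eta)$, so $e^{-n^2\sigma/2} \sin(n\eta)$ solves the heat equation; by superposition $u(\eta,\sigma) = \sum c_n e^{-n^2\sigma/2} \sin(n\eta)$.
Reading off the coefficients: $c_3=-3, c_4=2, c_5=-3$, so $u(\eta,\sigma) = 2 e^{-8 \sigma} \sin(4 \eta) - 3 e^{-9 \sigma/2} \sin(3 \eta) - 3 e^{-25 \sigma/2} \sin(5 \eta)$.
Substituting back $\eta = x - t$, $\sigma = t$: $T(x,t) = u(x - t, t)$.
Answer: $T(x, t) = -2 e^{-8 t} \sin(4 t - 4 x) + 3 e^{-9 t/2} \sin(3 t - 3 x) + 3 e^{-25 t/2} \sin(5 t - 5 x)$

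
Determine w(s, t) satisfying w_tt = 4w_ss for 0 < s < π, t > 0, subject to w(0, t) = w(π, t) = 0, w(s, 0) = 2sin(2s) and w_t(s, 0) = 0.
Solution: Using separation of variables w = X(s)T(t):
Eigenfunctions: sin(ns), n = 1, 2, 3, ...
General solution: w(s, t) = Σ [A_n cos(2n t) + B_n sin(2n t)] sin(ns)
From w(s,0) = 2sin(2s): A_2=2. From w_t(s,0) = 0: all B_n = 0.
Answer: w(s, t) = 2sin(2s)cos(4t)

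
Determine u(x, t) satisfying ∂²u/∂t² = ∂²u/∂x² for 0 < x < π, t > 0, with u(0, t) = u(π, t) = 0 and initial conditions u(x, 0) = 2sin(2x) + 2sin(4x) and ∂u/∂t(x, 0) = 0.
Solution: Using separation of variables u = X(x)T(t):
Eigenfunctions: sin(nx), n = 1, 2, 3, ...
General solution: u(x, t) = Σ [A_n cos(n t) + B_n sin(n t)] sin(nx)
From u(x,0) = 2sin(2x) + 2sin(4x): A_2=2, A_4=2. From u_t(x,0) = 0: all B_n = 0.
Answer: u(x, t) = 2sin(2x)cos(2t) + 2sin(4x)cos(4t)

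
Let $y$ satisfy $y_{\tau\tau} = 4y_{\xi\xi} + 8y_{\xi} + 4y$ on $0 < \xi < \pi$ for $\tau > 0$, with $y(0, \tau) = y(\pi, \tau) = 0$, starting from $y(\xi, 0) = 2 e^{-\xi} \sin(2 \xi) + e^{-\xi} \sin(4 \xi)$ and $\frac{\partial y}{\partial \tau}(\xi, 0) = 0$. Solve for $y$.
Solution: Substitute $y = e^{-\xi}u$, i.e. $u = e^{\xi}y$.
By the product rule, $y_{\xi} = e^{-\xi}(u_{\xi} - u)$, $y_{\xi\xi} = e^{-\xi}(u_{\xi\xi} - 2u_{\xi} + u)$, $y_{\tau\tau} = e^{-\xi}u_{\tau\tau}$.
Substituting into the PDE and dividing by $e^{-\xi}$: $u_{\tau\tau} = 4(u_{\xi\xi} - 2u_{\xi} + u) + 8(u_{\xi} - u) + 4u$.
The lower-order terms cancel, leaving the standard wave equation $u_{\tau\tau} = 4u_{\xi\xi}$.
Initial data for $u$: $u(\xi,0) = e^{\xi}y(\xi,0) = 2 \sin(2 \xi) + \sin(4 \xi)$; $u_{\tau}(\xi,0) = e^{\xi}y_{\tau}(\xi,0) = 0$. The boundary conditions carry over: $u(0,\tau) = u(\pi,\tau) = 0$.
Solve for $u$:
  Using separation of variables $u = X(\xi)T(\tau)$:
  Eigenfunctions: $\sin(n\xi)$, $n = 1, 2, 3, \ldots$
  General solution: $u(\xi, \tau) = \sum [A_n \cos(2n \tau) + B_n \sin(2n \tau)] \sin(n\xi)$
  From $u(\xi,0) = 2 \sin(2 \xi) + \sin(4 \xi)$: $A_2=2, A_4=1$. From $u_{\tau}(\xi,0) = 0$: all $B_n = 0$.
Hence $u(\xi,\tau) = 2 \sin(2 \xi) \cos(4 \tau) + \sin(4 \xi) \cos(8 \tau)$.
Transform back: $y(\xi,\tau) = e^{-\xi}u(\xi,\tau)$.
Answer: $y(\xi, \tau) = 2 e^{-\xi} \sin(2 \xi) \cos(4 \tau) + e^{-\xi} \sin(4 \xi) \cos(8 \tau)$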